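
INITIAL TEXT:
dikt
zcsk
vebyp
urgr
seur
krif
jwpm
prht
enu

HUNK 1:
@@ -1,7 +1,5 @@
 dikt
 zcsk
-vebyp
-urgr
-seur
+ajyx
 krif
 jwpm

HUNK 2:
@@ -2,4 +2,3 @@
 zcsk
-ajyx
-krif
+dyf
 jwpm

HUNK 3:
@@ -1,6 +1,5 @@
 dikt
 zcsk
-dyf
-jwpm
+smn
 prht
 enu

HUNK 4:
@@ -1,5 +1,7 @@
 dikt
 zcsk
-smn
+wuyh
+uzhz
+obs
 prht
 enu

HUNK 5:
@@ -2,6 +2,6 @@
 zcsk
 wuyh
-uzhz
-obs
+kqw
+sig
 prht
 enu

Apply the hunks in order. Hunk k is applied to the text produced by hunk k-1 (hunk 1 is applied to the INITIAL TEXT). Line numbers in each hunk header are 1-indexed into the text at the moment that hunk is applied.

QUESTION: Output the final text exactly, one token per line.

Answer: dikt
zcsk
wuyh
kqw
sig
prht
enu

Derivation:
Hunk 1: at line 1 remove [vebyp,urgr,seur] add [ajyx] -> 7 lines: dikt zcsk ajyx krif jwpm prht enu
Hunk 2: at line 2 remove [ajyx,krif] add [dyf] -> 6 lines: dikt zcsk dyf jwpm prht enu
Hunk 3: at line 1 remove [dyf,jwpm] add [smn] -> 5 lines: dikt zcsk smn prht enu
Hunk 4: at line 1 remove [smn] add [wuyh,uzhz,obs] -> 7 lines: dikt zcsk wuyh uzhz obs prht enu
Hunk 5: at line 2 remove [uzhz,obs] add [kqw,sig] -> 7 lines: dikt zcsk wuyh kqw sig prht enu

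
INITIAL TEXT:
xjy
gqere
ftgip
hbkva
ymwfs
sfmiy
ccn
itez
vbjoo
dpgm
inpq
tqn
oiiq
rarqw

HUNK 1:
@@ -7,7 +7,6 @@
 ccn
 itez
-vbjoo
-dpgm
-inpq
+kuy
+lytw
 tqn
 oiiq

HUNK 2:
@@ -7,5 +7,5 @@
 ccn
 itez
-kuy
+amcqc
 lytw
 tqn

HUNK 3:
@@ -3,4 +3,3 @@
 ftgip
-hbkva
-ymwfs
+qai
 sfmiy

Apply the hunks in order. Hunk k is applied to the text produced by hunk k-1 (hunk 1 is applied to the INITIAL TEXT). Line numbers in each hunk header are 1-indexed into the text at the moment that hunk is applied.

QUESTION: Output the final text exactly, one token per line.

Hunk 1: at line 7 remove [vbjoo,dpgm,inpq] add [kuy,lytw] -> 13 lines: xjy gqere ftgip hbkva ymwfs sfmiy ccn itez kuy lytw tqn oiiq rarqw
Hunk 2: at line 7 remove [kuy] add [amcqc] -> 13 lines: xjy gqere ftgip hbkva ymwfs sfmiy ccn itez amcqc lytw tqn oiiq rarqw
Hunk 3: at line 3 remove [hbkva,ymwfs] add [qai] -> 12 lines: xjy gqere ftgip qai sfmiy ccn itez amcqc lytw tqn oiiq rarqw

Answer: xjy
gqere
ftgip
qai
sfmiy
ccn
itez
amcqc
lytw
tqn
oiiq
rarqw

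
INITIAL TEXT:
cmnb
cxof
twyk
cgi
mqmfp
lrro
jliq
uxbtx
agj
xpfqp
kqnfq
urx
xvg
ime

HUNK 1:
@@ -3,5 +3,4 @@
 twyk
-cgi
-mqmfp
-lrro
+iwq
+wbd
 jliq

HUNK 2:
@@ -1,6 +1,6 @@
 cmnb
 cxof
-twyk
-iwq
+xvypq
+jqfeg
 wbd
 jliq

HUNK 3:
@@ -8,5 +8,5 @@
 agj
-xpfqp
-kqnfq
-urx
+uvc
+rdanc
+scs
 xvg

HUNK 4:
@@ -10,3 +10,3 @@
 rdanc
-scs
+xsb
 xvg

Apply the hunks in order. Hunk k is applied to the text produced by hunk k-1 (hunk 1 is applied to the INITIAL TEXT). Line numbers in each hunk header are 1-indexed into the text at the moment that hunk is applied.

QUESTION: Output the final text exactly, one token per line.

Hunk 1: at line 3 remove [cgi,mqmfp,lrro] add [iwq,wbd] -> 13 lines: cmnb cxof twyk iwq wbd jliq uxbtx agj xpfqp kqnfq urx xvg ime
Hunk 2: at line 1 remove [twyk,iwq] add [xvypq,jqfeg] -> 13 lines: cmnb cxof xvypq jqfeg wbd jliq uxbtx agj xpfqp kqnfq urx xvg ime
Hunk 3: at line 8 remove [xpfqp,kqnfq,urx] add [uvc,rdanc,scs] -> 13 lines: cmnb cxof xvypq jqfeg wbd jliq uxbtx agj uvc rdanc scs xvg ime
Hunk 4: at line 10 remove [scs] add [xsb] -> 13 lines: cmnb cxof xvypq jqfeg wbd jliq uxbtx agj uvc rdanc xsb xvg ime

Answer: cmnb
cxof
xvypq
jqfeg
wbd
jliq
uxbtx
agj
uvc
rdanc
xsb
xvg
ime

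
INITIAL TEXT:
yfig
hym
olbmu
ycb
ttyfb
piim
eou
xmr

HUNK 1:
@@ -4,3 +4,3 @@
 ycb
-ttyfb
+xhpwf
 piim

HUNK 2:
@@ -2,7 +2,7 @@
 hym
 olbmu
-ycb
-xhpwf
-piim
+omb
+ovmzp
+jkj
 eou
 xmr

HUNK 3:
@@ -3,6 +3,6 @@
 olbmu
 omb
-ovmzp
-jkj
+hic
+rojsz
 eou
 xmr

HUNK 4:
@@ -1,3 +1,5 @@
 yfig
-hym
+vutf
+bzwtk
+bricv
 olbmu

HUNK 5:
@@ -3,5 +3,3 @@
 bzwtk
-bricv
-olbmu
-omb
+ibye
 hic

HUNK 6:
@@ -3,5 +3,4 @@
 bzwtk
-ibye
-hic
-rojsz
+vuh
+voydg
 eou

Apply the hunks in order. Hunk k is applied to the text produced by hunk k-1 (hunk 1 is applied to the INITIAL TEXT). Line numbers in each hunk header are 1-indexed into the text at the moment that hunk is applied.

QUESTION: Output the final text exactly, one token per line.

Answer: yfig
vutf
bzwtk
vuh
voydg
eou
xmr

Derivation:
Hunk 1: at line 4 remove [ttyfb] add [xhpwf] -> 8 lines: yfig hym olbmu ycb xhpwf piim eou xmr
Hunk 2: at line 2 remove [ycb,xhpwf,piim] add [omb,ovmzp,jkj] -> 8 lines: yfig hym olbmu omb ovmzp jkj eou xmr
Hunk 3: at line 3 remove [ovmzp,jkj] add [hic,rojsz] -> 8 lines: yfig hym olbmu omb hic rojsz eou xmr
Hunk 4: at line 1 remove [hym] add [vutf,bzwtk,bricv] -> 10 lines: yfig vutf bzwtk bricv olbmu omb hic rojsz eou xmr
Hunk 5: at line 3 remove [bricv,olbmu,omb] add [ibye] -> 8 lines: yfig vutf bzwtk ibye hic rojsz eou xmr
Hunk 6: at line 3 remove [ibye,hic,rojsz] add [vuh,voydg] -> 7 lines: yfig vutf bzwtk vuh voydg eou xmr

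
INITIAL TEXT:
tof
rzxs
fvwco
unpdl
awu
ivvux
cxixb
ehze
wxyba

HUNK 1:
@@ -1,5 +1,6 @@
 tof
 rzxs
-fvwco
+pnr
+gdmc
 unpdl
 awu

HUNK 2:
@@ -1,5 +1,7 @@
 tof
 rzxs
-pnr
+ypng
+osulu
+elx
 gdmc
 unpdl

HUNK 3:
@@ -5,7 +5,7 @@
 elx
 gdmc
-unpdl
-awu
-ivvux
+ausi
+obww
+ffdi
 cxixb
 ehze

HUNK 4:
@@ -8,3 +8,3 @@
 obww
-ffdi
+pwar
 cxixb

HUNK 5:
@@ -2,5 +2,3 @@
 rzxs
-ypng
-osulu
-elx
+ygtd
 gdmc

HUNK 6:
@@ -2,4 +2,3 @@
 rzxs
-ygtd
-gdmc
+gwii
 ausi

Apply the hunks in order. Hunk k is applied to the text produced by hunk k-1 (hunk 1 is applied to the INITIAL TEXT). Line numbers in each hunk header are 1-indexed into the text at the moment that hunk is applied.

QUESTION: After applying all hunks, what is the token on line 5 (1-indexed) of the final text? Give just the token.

Hunk 1: at line 1 remove [fvwco] add [pnr,gdmc] -> 10 lines: tof rzxs pnr gdmc unpdl awu ivvux cxixb ehze wxyba
Hunk 2: at line 1 remove [pnr] add [ypng,osulu,elx] -> 12 lines: tof rzxs ypng osulu elx gdmc unpdl awu ivvux cxixb ehze wxyba
Hunk 3: at line 5 remove [unpdl,awu,ivvux] add [ausi,obww,ffdi] -> 12 lines: tof rzxs ypng osulu elx gdmc ausi obww ffdi cxixb ehze wxyba
Hunk 4: at line 8 remove [ffdi] add [pwar] -> 12 lines: tof rzxs ypng osulu elx gdmc ausi obww pwar cxixb ehze wxyba
Hunk 5: at line 2 remove [ypng,osulu,elx] add [ygtd] -> 10 lines: tof rzxs ygtd gdmc ausi obww pwar cxixb ehze wxyba
Hunk 6: at line 2 remove [ygtd,gdmc] add [gwii] -> 9 lines: tof rzxs gwii ausi obww pwar cxixb ehze wxyba
Final line 5: obww

Answer: obww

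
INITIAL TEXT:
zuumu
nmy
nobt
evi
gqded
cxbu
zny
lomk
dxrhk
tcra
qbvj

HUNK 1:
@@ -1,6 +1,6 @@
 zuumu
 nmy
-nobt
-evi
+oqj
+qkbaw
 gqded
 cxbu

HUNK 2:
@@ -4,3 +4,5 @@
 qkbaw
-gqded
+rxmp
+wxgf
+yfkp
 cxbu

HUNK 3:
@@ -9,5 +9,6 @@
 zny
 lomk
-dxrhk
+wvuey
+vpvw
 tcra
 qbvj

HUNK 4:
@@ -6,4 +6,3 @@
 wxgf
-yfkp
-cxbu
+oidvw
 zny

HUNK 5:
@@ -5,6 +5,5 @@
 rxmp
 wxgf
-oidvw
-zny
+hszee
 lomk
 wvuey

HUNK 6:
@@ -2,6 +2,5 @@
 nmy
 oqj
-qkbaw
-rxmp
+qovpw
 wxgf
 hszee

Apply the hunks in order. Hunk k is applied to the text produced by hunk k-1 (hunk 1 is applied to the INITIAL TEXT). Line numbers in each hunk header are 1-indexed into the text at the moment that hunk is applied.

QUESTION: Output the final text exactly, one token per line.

Hunk 1: at line 1 remove [nobt,evi] add [oqj,qkbaw] -> 11 lines: zuumu nmy oqj qkbaw gqded cxbu zny lomk dxrhk tcra qbvj
Hunk 2: at line 4 remove [gqded] add [rxmp,wxgf,yfkp] -> 13 lines: zuumu nmy oqj qkbaw rxmp wxgf yfkp cxbu zny lomk dxrhk tcra qbvj
Hunk 3: at line 9 remove [dxrhk] add [wvuey,vpvw] -> 14 lines: zuumu nmy oqj qkbaw rxmp wxgf yfkp cxbu zny lomk wvuey vpvw tcra qbvj
Hunk 4: at line 6 remove [yfkp,cxbu] add [oidvw] -> 13 lines: zuumu nmy oqj qkbaw rxmp wxgf oidvw zny lomk wvuey vpvw tcra qbvj
Hunk 5: at line 5 remove [oidvw,zny] add [hszee] -> 12 lines: zuumu nmy oqj qkbaw rxmp wxgf hszee lomk wvuey vpvw tcra qbvj
Hunk 6: at line 2 remove [qkbaw,rxmp] add [qovpw] -> 11 lines: zuumu nmy oqj qovpw wxgf hszee lomk wvuey vpvw tcra qbvj

Answer: zuumu
nmy
oqj
qovpw
wxgf
hszee
lomk
wvuey
vpvw
tcra
qbvj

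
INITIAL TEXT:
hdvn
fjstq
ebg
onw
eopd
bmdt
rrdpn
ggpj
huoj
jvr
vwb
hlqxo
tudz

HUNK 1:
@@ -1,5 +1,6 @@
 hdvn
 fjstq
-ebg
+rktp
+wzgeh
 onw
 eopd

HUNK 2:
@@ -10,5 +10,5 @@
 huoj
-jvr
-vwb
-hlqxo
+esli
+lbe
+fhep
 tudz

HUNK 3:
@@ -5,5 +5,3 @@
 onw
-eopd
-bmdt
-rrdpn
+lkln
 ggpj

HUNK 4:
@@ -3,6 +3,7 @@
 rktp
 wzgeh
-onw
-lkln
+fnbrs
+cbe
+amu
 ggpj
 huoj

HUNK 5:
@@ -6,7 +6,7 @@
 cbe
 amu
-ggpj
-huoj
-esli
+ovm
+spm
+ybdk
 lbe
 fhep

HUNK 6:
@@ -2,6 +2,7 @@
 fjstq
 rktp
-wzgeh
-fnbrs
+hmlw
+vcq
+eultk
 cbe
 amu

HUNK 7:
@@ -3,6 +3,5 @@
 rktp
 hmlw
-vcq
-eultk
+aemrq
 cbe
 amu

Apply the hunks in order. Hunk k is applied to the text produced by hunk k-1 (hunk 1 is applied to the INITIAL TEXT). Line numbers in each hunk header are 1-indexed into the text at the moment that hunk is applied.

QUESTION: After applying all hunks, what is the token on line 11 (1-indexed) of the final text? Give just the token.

Hunk 1: at line 1 remove [ebg] add [rktp,wzgeh] -> 14 lines: hdvn fjstq rktp wzgeh onw eopd bmdt rrdpn ggpj huoj jvr vwb hlqxo tudz
Hunk 2: at line 10 remove [jvr,vwb,hlqxo] add [esli,lbe,fhep] -> 14 lines: hdvn fjstq rktp wzgeh onw eopd bmdt rrdpn ggpj huoj esli lbe fhep tudz
Hunk 3: at line 5 remove [eopd,bmdt,rrdpn] add [lkln] -> 12 lines: hdvn fjstq rktp wzgeh onw lkln ggpj huoj esli lbe fhep tudz
Hunk 4: at line 3 remove [onw,lkln] add [fnbrs,cbe,amu] -> 13 lines: hdvn fjstq rktp wzgeh fnbrs cbe amu ggpj huoj esli lbe fhep tudz
Hunk 5: at line 6 remove [ggpj,huoj,esli] add [ovm,spm,ybdk] -> 13 lines: hdvn fjstq rktp wzgeh fnbrs cbe amu ovm spm ybdk lbe fhep tudz
Hunk 6: at line 2 remove [wzgeh,fnbrs] add [hmlw,vcq,eultk] -> 14 lines: hdvn fjstq rktp hmlw vcq eultk cbe amu ovm spm ybdk lbe fhep tudz
Hunk 7: at line 3 remove [vcq,eultk] add [aemrq] -> 13 lines: hdvn fjstq rktp hmlw aemrq cbe amu ovm spm ybdk lbe fhep tudz
Final line 11: lbe

Answer: lbe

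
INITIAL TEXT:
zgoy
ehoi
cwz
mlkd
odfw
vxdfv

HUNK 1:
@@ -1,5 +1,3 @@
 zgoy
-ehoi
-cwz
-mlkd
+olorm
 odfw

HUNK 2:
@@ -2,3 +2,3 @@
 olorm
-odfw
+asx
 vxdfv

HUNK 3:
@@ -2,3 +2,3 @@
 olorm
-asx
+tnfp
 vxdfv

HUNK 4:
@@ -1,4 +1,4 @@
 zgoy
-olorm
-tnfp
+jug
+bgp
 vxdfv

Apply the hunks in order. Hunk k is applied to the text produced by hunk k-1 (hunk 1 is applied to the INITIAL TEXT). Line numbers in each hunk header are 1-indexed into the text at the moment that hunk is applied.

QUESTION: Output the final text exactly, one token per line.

Hunk 1: at line 1 remove [ehoi,cwz,mlkd] add [olorm] -> 4 lines: zgoy olorm odfw vxdfv
Hunk 2: at line 2 remove [odfw] add [asx] -> 4 lines: zgoy olorm asx vxdfv
Hunk 3: at line 2 remove [asx] add [tnfp] -> 4 lines: zgoy olorm tnfp vxdfv
Hunk 4: at line 1 remove [olorm,tnfp] add [jug,bgp] -> 4 lines: zgoy jug bgp vxdfv

Answer: zgoy
jug
bgp
vxdfv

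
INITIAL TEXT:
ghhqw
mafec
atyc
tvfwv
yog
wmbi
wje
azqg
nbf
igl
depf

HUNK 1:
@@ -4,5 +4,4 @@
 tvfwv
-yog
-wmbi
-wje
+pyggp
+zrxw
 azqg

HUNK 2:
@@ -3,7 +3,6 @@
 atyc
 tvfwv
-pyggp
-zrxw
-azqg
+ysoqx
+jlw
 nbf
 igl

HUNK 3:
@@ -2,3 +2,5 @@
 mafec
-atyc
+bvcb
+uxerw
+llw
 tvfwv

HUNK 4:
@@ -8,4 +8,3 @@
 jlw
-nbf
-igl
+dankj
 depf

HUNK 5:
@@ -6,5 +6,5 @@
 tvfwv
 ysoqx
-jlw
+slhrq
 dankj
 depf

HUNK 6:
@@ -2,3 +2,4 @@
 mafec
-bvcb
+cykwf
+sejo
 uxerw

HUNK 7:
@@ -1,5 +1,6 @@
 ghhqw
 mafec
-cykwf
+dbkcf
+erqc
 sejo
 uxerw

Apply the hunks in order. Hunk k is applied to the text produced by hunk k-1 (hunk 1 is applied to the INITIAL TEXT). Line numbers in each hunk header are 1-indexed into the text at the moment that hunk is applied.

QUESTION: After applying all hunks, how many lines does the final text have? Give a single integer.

Answer: 12

Derivation:
Hunk 1: at line 4 remove [yog,wmbi,wje] add [pyggp,zrxw] -> 10 lines: ghhqw mafec atyc tvfwv pyggp zrxw azqg nbf igl depf
Hunk 2: at line 3 remove [pyggp,zrxw,azqg] add [ysoqx,jlw] -> 9 lines: ghhqw mafec atyc tvfwv ysoqx jlw nbf igl depf
Hunk 3: at line 2 remove [atyc] add [bvcb,uxerw,llw] -> 11 lines: ghhqw mafec bvcb uxerw llw tvfwv ysoqx jlw nbf igl depf
Hunk 4: at line 8 remove [nbf,igl] add [dankj] -> 10 lines: ghhqw mafec bvcb uxerw llw tvfwv ysoqx jlw dankj depf
Hunk 5: at line 6 remove [jlw] add [slhrq] -> 10 lines: ghhqw mafec bvcb uxerw llw tvfwv ysoqx slhrq dankj depf
Hunk 6: at line 2 remove [bvcb] add [cykwf,sejo] -> 11 lines: ghhqw mafec cykwf sejo uxerw llw tvfwv ysoqx slhrq dankj depf
Hunk 7: at line 1 remove [cykwf] add [dbkcf,erqc] -> 12 lines: ghhqw mafec dbkcf erqc sejo uxerw llw tvfwv ysoqx slhrq dankj depf
Final line count: 12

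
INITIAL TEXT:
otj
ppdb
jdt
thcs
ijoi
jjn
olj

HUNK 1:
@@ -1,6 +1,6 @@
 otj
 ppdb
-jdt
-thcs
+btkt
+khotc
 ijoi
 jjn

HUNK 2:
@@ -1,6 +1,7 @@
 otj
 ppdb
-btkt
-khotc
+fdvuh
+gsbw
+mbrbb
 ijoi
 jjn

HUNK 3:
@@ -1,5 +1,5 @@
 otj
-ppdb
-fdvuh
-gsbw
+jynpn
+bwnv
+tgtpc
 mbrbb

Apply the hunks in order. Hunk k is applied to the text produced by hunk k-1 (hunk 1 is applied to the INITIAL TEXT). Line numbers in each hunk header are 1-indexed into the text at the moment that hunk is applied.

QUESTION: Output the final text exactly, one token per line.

Hunk 1: at line 1 remove [jdt,thcs] add [btkt,khotc] -> 7 lines: otj ppdb btkt khotc ijoi jjn olj
Hunk 2: at line 1 remove [btkt,khotc] add [fdvuh,gsbw,mbrbb] -> 8 lines: otj ppdb fdvuh gsbw mbrbb ijoi jjn olj
Hunk 3: at line 1 remove [ppdb,fdvuh,gsbw] add [jynpn,bwnv,tgtpc] -> 8 lines: otj jynpn bwnv tgtpc mbrbb ijoi jjn olj

Answer: otj
jynpn
bwnv
tgtpc
mbrbb
ijoi
jjn
olj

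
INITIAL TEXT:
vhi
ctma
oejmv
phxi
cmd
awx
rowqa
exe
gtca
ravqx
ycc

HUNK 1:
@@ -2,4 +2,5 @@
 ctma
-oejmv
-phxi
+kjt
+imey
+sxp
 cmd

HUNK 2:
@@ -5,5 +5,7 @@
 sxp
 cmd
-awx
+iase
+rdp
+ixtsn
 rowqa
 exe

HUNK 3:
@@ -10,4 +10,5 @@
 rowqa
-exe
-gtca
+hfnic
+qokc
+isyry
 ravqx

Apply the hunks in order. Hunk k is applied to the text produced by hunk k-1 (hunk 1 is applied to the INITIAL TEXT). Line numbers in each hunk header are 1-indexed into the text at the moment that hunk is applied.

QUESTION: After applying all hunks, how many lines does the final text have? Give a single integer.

Answer: 15

Derivation:
Hunk 1: at line 2 remove [oejmv,phxi] add [kjt,imey,sxp] -> 12 lines: vhi ctma kjt imey sxp cmd awx rowqa exe gtca ravqx ycc
Hunk 2: at line 5 remove [awx] add [iase,rdp,ixtsn] -> 14 lines: vhi ctma kjt imey sxp cmd iase rdp ixtsn rowqa exe gtca ravqx ycc
Hunk 3: at line 10 remove [exe,gtca] add [hfnic,qokc,isyry] -> 15 lines: vhi ctma kjt imey sxp cmd iase rdp ixtsn rowqa hfnic qokc isyry ravqx ycc
Final line count: 15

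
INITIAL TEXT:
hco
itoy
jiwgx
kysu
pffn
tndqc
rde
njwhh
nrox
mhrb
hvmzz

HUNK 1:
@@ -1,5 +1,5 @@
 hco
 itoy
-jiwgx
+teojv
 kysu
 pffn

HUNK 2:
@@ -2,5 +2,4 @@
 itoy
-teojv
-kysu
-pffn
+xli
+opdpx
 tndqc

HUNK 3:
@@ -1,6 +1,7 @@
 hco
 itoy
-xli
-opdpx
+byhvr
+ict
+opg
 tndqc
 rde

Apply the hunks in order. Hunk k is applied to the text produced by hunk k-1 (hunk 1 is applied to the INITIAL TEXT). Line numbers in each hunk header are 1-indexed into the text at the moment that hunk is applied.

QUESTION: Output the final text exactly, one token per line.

Hunk 1: at line 1 remove [jiwgx] add [teojv] -> 11 lines: hco itoy teojv kysu pffn tndqc rde njwhh nrox mhrb hvmzz
Hunk 2: at line 2 remove [teojv,kysu,pffn] add [xli,opdpx] -> 10 lines: hco itoy xli opdpx tndqc rde njwhh nrox mhrb hvmzz
Hunk 3: at line 1 remove [xli,opdpx] add [byhvr,ict,opg] -> 11 lines: hco itoy byhvr ict opg tndqc rde njwhh nrox mhrb hvmzz

Answer: hco
itoy
byhvr
ict
opg
tndqc
rde
njwhh
nrox
mhrb
hvmzz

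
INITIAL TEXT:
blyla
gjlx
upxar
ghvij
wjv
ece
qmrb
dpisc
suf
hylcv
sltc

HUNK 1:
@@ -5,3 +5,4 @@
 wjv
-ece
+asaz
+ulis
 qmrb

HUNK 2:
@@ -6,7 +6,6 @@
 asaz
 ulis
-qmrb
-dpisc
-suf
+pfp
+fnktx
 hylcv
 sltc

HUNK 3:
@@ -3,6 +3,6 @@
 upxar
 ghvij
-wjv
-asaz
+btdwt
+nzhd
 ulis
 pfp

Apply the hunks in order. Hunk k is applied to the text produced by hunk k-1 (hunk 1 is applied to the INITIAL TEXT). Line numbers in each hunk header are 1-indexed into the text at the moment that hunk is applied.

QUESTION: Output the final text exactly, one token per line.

Answer: blyla
gjlx
upxar
ghvij
btdwt
nzhd
ulis
pfp
fnktx
hylcv
sltc

Derivation:
Hunk 1: at line 5 remove [ece] add [asaz,ulis] -> 12 lines: blyla gjlx upxar ghvij wjv asaz ulis qmrb dpisc suf hylcv sltc
Hunk 2: at line 6 remove [qmrb,dpisc,suf] add [pfp,fnktx] -> 11 lines: blyla gjlx upxar ghvij wjv asaz ulis pfp fnktx hylcv sltc
Hunk 3: at line 3 remove [wjv,asaz] add [btdwt,nzhd] -> 11 lines: blyla gjlx upxar ghvij btdwt nzhd ulis pfp fnktx hylcv sltc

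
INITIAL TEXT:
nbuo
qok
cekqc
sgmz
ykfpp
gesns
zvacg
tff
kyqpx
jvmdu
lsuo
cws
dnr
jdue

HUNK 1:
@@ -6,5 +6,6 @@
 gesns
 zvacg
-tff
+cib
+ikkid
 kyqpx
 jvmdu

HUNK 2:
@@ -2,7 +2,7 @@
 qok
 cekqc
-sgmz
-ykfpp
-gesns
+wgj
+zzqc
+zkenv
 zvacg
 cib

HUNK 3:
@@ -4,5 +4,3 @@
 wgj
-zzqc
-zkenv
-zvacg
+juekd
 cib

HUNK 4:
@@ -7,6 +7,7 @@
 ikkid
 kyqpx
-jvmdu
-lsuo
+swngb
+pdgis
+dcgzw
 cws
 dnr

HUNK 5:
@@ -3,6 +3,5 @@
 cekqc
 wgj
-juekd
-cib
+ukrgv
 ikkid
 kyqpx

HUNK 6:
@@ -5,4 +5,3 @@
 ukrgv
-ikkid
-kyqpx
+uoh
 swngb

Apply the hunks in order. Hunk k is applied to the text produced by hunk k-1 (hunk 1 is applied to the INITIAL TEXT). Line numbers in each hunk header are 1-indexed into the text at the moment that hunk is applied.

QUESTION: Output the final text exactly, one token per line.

Hunk 1: at line 6 remove [tff] add [cib,ikkid] -> 15 lines: nbuo qok cekqc sgmz ykfpp gesns zvacg cib ikkid kyqpx jvmdu lsuo cws dnr jdue
Hunk 2: at line 2 remove [sgmz,ykfpp,gesns] add [wgj,zzqc,zkenv] -> 15 lines: nbuo qok cekqc wgj zzqc zkenv zvacg cib ikkid kyqpx jvmdu lsuo cws dnr jdue
Hunk 3: at line 4 remove [zzqc,zkenv,zvacg] add [juekd] -> 13 lines: nbuo qok cekqc wgj juekd cib ikkid kyqpx jvmdu lsuo cws dnr jdue
Hunk 4: at line 7 remove [jvmdu,lsuo] add [swngb,pdgis,dcgzw] -> 14 lines: nbuo qok cekqc wgj juekd cib ikkid kyqpx swngb pdgis dcgzw cws dnr jdue
Hunk 5: at line 3 remove [juekd,cib] add [ukrgv] -> 13 lines: nbuo qok cekqc wgj ukrgv ikkid kyqpx swngb pdgis dcgzw cws dnr jdue
Hunk 6: at line 5 remove [ikkid,kyqpx] add [uoh] -> 12 lines: nbuo qok cekqc wgj ukrgv uoh swngb pdgis dcgzw cws dnr jdue

Answer: nbuo
qok
cekqc
wgj
ukrgv
uoh
swngb
pdgis
dcgzw
cws
dnr
jdue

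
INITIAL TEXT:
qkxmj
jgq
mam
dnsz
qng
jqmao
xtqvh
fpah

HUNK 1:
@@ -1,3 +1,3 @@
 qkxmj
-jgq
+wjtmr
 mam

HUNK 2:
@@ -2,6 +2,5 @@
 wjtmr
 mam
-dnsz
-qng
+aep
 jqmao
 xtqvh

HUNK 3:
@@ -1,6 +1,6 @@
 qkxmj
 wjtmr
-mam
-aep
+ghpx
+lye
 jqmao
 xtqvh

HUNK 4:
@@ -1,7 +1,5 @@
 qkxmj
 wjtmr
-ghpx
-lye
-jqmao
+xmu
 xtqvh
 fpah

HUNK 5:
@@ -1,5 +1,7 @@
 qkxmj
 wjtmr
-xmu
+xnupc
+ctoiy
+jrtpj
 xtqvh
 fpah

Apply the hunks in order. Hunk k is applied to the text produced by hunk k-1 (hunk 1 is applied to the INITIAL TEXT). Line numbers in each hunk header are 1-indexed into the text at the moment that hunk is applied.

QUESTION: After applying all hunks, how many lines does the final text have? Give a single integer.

Answer: 7

Derivation:
Hunk 1: at line 1 remove [jgq] add [wjtmr] -> 8 lines: qkxmj wjtmr mam dnsz qng jqmao xtqvh fpah
Hunk 2: at line 2 remove [dnsz,qng] add [aep] -> 7 lines: qkxmj wjtmr mam aep jqmao xtqvh fpah
Hunk 3: at line 1 remove [mam,aep] add [ghpx,lye] -> 7 lines: qkxmj wjtmr ghpx lye jqmao xtqvh fpah
Hunk 4: at line 1 remove [ghpx,lye,jqmao] add [xmu] -> 5 lines: qkxmj wjtmr xmu xtqvh fpah
Hunk 5: at line 1 remove [xmu] add [xnupc,ctoiy,jrtpj] -> 7 lines: qkxmj wjtmr xnupc ctoiy jrtpj xtqvh fpah
Final line count: 7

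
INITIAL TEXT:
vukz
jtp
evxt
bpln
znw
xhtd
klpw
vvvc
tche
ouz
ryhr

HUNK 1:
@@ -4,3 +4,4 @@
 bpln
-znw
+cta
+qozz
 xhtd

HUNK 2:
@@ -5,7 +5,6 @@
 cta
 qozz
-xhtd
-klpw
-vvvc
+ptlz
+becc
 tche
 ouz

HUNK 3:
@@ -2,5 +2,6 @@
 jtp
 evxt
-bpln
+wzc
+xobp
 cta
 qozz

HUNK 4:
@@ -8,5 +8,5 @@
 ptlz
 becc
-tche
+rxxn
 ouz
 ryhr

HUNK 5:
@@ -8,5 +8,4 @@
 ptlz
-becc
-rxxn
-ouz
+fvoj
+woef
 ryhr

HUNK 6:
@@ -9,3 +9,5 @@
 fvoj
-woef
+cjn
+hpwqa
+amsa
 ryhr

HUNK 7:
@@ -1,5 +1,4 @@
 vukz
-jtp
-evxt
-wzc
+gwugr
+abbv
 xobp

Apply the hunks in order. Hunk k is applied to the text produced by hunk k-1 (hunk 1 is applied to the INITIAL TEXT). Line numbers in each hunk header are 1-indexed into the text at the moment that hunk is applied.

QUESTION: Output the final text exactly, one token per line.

Hunk 1: at line 4 remove [znw] add [cta,qozz] -> 12 lines: vukz jtp evxt bpln cta qozz xhtd klpw vvvc tche ouz ryhr
Hunk 2: at line 5 remove [xhtd,klpw,vvvc] add [ptlz,becc] -> 11 lines: vukz jtp evxt bpln cta qozz ptlz becc tche ouz ryhr
Hunk 3: at line 2 remove [bpln] add [wzc,xobp] -> 12 lines: vukz jtp evxt wzc xobp cta qozz ptlz becc tche ouz ryhr
Hunk 4: at line 8 remove [tche] add [rxxn] -> 12 lines: vukz jtp evxt wzc xobp cta qozz ptlz becc rxxn ouz ryhr
Hunk 5: at line 8 remove [becc,rxxn,ouz] add [fvoj,woef] -> 11 lines: vukz jtp evxt wzc xobp cta qozz ptlz fvoj woef ryhr
Hunk 6: at line 9 remove [woef] add [cjn,hpwqa,amsa] -> 13 lines: vukz jtp evxt wzc xobp cta qozz ptlz fvoj cjn hpwqa amsa ryhr
Hunk 7: at line 1 remove [jtp,evxt,wzc] add [gwugr,abbv] -> 12 lines: vukz gwugr abbv xobp cta qozz ptlz fvoj cjn hpwqa amsa ryhr

Answer: vukz
gwugr
abbv
xobp
cta
qozz
ptlz
fvoj
cjn
hpwqa
amsa
ryhr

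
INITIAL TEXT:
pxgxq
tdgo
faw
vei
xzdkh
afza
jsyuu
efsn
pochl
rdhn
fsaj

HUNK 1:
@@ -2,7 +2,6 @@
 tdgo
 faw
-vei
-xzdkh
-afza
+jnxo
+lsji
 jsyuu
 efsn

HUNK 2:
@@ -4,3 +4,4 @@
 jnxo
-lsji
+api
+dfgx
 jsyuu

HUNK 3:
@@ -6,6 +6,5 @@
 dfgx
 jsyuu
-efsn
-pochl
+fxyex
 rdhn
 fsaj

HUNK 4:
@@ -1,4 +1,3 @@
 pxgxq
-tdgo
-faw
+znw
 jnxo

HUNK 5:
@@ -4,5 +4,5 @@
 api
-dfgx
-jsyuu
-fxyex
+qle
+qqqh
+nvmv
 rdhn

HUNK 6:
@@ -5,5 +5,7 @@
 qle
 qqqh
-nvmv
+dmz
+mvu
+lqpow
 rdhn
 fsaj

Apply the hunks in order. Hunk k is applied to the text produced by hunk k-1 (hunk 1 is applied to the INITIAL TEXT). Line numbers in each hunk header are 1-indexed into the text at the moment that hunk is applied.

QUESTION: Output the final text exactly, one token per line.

Answer: pxgxq
znw
jnxo
api
qle
qqqh
dmz
mvu
lqpow
rdhn
fsaj

Derivation:
Hunk 1: at line 2 remove [vei,xzdkh,afza] add [jnxo,lsji] -> 10 lines: pxgxq tdgo faw jnxo lsji jsyuu efsn pochl rdhn fsaj
Hunk 2: at line 4 remove [lsji] add [api,dfgx] -> 11 lines: pxgxq tdgo faw jnxo api dfgx jsyuu efsn pochl rdhn fsaj
Hunk 3: at line 6 remove [efsn,pochl] add [fxyex] -> 10 lines: pxgxq tdgo faw jnxo api dfgx jsyuu fxyex rdhn fsaj
Hunk 4: at line 1 remove [tdgo,faw] add [znw] -> 9 lines: pxgxq znw jnxo api dfgx jsyuu fxyex rdhn fsaj
Hunk 5: at line 4 remove [dfgx,jsyuu,fxyex] add [qle,qqqh,nvmv] -> 9 lines: pxgxq znw jnxo api qle qqqh nvmv rdhn fsaj
Hunk 6: at line 5 remove [nvmv] add [dmz,mvu,lqpow] -> 11 lines: pxgxq znw jnxo api qle qqqh dmz mvu lqpow rdhn fsaj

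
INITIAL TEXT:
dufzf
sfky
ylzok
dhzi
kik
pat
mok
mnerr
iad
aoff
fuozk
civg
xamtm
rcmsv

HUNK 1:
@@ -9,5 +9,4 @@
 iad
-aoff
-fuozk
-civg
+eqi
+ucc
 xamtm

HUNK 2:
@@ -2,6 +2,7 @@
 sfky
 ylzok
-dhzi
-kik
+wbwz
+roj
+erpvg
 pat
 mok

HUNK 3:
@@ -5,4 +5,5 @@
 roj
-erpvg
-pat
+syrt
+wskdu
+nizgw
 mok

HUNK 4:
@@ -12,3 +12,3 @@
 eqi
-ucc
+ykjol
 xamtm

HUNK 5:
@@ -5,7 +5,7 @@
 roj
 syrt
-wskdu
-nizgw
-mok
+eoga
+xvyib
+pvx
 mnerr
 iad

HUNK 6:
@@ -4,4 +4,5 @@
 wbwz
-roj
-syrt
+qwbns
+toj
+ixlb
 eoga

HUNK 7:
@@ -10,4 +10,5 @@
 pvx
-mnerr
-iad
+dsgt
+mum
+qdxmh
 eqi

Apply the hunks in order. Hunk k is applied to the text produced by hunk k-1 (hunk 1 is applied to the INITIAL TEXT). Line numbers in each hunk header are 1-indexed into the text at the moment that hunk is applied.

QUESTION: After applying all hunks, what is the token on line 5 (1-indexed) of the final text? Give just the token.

Hunk 1: at line 9 remove [aoff,fuozk,civg] add [eqi,ucc] -> 13 lines: dufzf sfky ylzok dhzi kik pat mok mnerr iad eqi ucc xamtm rcmsv
Hunk 2: at line 2 remove [dhzi,kik] add [wbwz,roj,erpvg] -> 14 lines: dufzf sfky ylzok wbwz roj erpvg pat mok mnerr iad eqi ucc xamtm rcmsv
Hunk 3: at line 5 remove [erpvg,pat] add [syrt,wskdu,nizgw] -> 15 lines: dufzf sfky ylzok wbwz roj syrt wskdu nizgw mok mnerr iad eqi ucc xamtm rcmsv
Hunk 4: at line 12 remove [ucc] add [ykjol] -> 15 lines: dufzf sfky ylzok wbwz roj syrt wskdu nizgw mok mnerr iad eqi ykjol xamtm rcmsv
Hunk 5: at line 5 remove [wskdu,nizgw,mok] add [eoga,xvyib,pvx] -> 15 lines: dufzf sfky ylzok wbwz roj syrt eoga xvyib pvx mnerr iad eqi ykjol xamtm rcmsv
Hunk 6: at line 4 remove [roj,syrt] add [qwbns,toj,ixlb] -> 16 lines: dufzf sfky ylzok wbwz qwbns toj ixlb eoga xvyib pvx mnerr iad eqi ykjol xamtm rcmsv
Hunk 7: at line 10 remove [mnerr,iad] add [dsgt,mum,qdxmh] -> 17 lines: dufzf sfky ylzok wbwz qwbns toj ixlb eoga xvyib pvx dsgt mum qdxmh eqi ykjol xamtm rcmsv
Final line 5: qwbns

Answer: qwbns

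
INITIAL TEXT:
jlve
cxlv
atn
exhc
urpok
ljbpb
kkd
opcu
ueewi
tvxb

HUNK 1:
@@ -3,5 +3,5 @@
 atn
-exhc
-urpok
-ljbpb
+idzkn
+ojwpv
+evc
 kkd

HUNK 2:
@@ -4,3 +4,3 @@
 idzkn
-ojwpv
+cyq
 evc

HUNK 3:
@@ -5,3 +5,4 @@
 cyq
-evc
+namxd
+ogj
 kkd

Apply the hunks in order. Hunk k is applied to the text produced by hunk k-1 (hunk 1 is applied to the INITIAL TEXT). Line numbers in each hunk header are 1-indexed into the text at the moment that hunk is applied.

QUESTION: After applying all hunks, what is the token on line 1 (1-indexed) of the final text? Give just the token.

Answer: jlve

Derivation:
Hunk 1: at line 3 remove [exhc,urpok,ljbpb] add [idzkn,ojwpv,evc] -> 10 lines: jlve cxlv atn idzkn ojwpv evc kkd opcu ueewi tvxb
Hunk 2: at line 4 remove [ojwpv] add [cyq] -> 10 lines: jlve cxlv atn idzkn cyq evc kkd opcu ueewi tvxb
Hunk 3: at line 5 remove [evc] add [namxd,ogj] -> 11 lines: jlve cxlv atn idzkn cyq namxd ogj kkd opcu ueewi tvxb
Final line 1: jlve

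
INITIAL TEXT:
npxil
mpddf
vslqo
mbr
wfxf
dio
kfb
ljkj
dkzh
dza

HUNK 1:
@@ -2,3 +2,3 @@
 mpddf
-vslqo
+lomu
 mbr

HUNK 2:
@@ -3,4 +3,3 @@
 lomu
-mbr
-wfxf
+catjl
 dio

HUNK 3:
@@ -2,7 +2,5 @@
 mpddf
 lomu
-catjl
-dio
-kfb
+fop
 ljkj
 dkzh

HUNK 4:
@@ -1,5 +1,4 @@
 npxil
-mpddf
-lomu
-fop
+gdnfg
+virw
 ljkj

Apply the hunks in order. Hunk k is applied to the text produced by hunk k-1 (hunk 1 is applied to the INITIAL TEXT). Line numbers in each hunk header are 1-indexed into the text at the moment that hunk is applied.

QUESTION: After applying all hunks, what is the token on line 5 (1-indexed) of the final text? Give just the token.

Answer: dkzh

Derivation:
Hunk 1: at line 2 remove [vslqo] add [lomu] -> 10 lines: npxil mpddf lomu mbr wfxf dio kfb ljkj dkzh dza
Hunk 2: at line 3 remove [mbr,wfxf] add [catjl] -> 9 lines: npxil mpddf lomu catjl dio kfb ljkj dkzh dza
Hunk 3: at line 2 remove [catjl,dio,kfb] add [fop] -> 7 lines: npxil mpddf lomu fop ljkj dkzh dza
Hunk 4: at line 1 remove [mpddf,lomu,fop] add [gdnfg,virw] -> 6 lines: npxil gdnfg virw ljkj dkzh dza
Final line 5: dkzh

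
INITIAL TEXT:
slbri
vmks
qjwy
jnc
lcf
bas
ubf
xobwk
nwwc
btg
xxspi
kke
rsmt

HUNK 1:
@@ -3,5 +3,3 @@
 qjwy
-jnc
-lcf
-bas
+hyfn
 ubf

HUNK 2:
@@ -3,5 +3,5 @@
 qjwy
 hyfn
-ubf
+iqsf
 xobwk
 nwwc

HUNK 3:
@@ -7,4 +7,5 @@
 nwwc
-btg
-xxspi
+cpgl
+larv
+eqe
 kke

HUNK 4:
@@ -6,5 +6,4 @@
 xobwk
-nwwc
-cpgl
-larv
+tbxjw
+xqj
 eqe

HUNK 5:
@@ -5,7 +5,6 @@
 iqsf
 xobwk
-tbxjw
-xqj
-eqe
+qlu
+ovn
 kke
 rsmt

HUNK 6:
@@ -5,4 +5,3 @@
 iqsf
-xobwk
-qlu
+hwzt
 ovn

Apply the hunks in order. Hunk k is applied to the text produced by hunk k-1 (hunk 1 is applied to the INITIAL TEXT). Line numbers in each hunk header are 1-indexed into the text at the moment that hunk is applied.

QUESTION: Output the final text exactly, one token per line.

Answer: slbri
vmks
qjwy
hyfn
iqsf
hwzt
ovn
kke
rsmt

Derivation:
Hunk 1: at line 3 remove [jnc,lcf,bas] add [hyfn] -> 11 lines: slbri vmks qjwy hyfn ubf xobwk nwwc btg xxspi kke rsmt
Hunk 2: at line 3 remove [ubf] add [iqsf] -> 11 lines: slbri vmks qjwy hyfn iqsf xobwk nwwc btg xxspi kke rsmt
Hunk 3: at line 7 remove [btg,xxspi] add [cpgl,larv,eqe] -> 12 lines: slbri vmks qjwy hyfn iqsf xobwk nwwc cpgl larv eqe kke rsmt
Hunk 4: at line 6 remove [nwwc,cpgl,larv] add [tbxjw,xqj] -> 11 lines: slbri vmks qjwy hyfn iqsf xobwk tbxjw xqj eqe kke rsmt
Hunk 5: at line 5 remove [tbxjw,xqj,eqe] add [qlu,ovn] -> 10 lines: slbri vmks qjwy hyfn iqsf xobwk qlu ovn kke rsmt
Hunk 6: at line 5 remove [xobwk,qlu] add [hwzt] -> 9 lines: slbri vmks qjwy hyfn iqsf hwzt ovn kke rsmt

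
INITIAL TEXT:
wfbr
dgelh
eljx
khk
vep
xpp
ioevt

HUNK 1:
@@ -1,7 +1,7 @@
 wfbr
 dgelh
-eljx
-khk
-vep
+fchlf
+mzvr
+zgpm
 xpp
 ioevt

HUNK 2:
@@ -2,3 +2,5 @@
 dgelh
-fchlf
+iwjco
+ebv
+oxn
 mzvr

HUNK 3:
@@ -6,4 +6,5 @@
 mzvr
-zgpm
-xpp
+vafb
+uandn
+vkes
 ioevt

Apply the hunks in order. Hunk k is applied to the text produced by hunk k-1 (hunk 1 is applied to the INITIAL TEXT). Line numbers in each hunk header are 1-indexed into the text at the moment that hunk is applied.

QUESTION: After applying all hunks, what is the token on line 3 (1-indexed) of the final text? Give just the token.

Hunk 1: at line 1 remove [eljx,khk,vep] add [fchlf,mzvr,zgpm] -> 7 lines: wfbr dgelh fchlf mzvr zgpm xpp ioevt
Hunk 2: at line 2 remove [fchlf] add [iwjco,ebv,oxn] -> 9 lines: wfbr dgelh iwjco ebv oxn mzvr zgpm xpp ioevt
Hunk 3: at line 6 remove [zgpm,xpp] add [vafb,uandn,vkes] -> 10 lines: wfbr dgelh iwjco ebv oxn mzvr vafb uandn vkes ioevt
Final line 3: iwjco

Answer: iwjco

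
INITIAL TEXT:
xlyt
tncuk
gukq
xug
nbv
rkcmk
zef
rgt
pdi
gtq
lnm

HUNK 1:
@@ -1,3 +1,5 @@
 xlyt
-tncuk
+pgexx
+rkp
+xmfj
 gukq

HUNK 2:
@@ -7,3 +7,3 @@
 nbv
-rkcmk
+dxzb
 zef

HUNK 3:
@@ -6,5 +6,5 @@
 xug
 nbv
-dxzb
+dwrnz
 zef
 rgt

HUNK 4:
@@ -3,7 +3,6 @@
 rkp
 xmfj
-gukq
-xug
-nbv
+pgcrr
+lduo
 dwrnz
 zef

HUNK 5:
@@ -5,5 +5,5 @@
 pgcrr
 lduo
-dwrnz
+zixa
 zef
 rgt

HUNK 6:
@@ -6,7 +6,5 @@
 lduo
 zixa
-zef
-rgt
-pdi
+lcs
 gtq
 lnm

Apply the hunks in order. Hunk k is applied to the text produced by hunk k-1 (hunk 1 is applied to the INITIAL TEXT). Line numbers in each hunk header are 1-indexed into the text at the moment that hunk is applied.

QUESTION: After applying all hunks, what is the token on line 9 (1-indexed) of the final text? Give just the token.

Hunk 1: at line 1 remove [tncuk] add [pgexx,rkp,xmfj] -> 13 lines: xlyt pgexx rkp xmfj gukq xug nbv rkcmk zef rgt pdi gtq lnm
Hunk 2: at line 7 remove [rkcmk] add [dxzb] -> 13 lines: xlyt pgexx rkp xmfj gukq xug nbv dxzb zef rgt pdi gtq lnm
Hunk 3: at line 6 remove [dxzb] add [dwrnz] -> 13 lines: xlyt pgexx rkp xmfj gukq xug nbv dwrnz zef rgt pdi gtq lnm
Hunk 4: at line 3 remove [gukq,xug,nbv] add [pgcrr,lduo] -> 12 lines: xlyt pgexx rkp xmfj pgcrr lduo dwrnz zef rgt pdi gtq lnm
Hunk 5: at line 5 remove [dwrnz] add [zixa] -> 12 lines: xlyt pgexx rkp xmfj pgcrr lduo zixa zef rgt pdi gtq lnm
Hunk 6: at line 6 remove [zef,rgt,pdi] add [lcs] -> 10 lines: xlyt pgexx rkp xmfj pgcrr lduo zixa lcs gtq lnm
Final line 9: gtq

Answer: gtq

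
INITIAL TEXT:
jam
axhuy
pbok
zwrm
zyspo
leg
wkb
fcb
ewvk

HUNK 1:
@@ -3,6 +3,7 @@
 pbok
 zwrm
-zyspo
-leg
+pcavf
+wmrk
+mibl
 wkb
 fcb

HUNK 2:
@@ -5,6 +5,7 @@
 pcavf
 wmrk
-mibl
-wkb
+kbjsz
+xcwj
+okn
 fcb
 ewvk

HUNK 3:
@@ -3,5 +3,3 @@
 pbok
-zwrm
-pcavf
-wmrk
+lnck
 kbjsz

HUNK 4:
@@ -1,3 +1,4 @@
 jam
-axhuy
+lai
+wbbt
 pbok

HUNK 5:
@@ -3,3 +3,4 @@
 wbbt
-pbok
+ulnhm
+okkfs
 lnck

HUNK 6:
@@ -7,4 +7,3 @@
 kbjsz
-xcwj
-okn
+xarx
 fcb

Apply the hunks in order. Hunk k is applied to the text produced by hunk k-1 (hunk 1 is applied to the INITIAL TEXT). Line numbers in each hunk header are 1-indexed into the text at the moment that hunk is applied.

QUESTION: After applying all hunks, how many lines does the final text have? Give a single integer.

Hunk 1: at line 3 remove [zyspo,leg] add [pcavf,wmrk,mibl] -> 10 lines: jam axhuy pbok zwrm pcavf wmrk mibl wkb fcb ewvk
Hunk 2: at line 5 remove [mibl,wkb] add [kbjsz,xcwj,okn] -> 11 lines: jam axhuy pbok zwrm pcavf wmrk kbjsz xcwj okn fcb ewvk
Hunk 3: at line 3 remove [zwrm,pcavf,wmrk] add [lnck] -> 9 lines: jam axhuy pbok lnck kbjsz xcwj okn fcb ewvk
Hunk 4: at line 1 remove [axhuy] add [lai,wbbt] -> 10 lines: jam lai wbbt pbok lnck kbjsz xcwj okn fcb ewvk
Hunk 5: at line 3 remove [pbok] add [ulnhm,okkfs] -> 11 lines: jam lai wbbt ulnhm okkfs lnck kbjsz xcwj okn fcb ewvk
Hunk 6: at line 7 remove [xcwj,okn] add [xarx] -> 10 lines: jam lai wbbt ulnhm okkfs lnck kbjsz xarx fcb ewvk
Final line count: 10

Answer: 10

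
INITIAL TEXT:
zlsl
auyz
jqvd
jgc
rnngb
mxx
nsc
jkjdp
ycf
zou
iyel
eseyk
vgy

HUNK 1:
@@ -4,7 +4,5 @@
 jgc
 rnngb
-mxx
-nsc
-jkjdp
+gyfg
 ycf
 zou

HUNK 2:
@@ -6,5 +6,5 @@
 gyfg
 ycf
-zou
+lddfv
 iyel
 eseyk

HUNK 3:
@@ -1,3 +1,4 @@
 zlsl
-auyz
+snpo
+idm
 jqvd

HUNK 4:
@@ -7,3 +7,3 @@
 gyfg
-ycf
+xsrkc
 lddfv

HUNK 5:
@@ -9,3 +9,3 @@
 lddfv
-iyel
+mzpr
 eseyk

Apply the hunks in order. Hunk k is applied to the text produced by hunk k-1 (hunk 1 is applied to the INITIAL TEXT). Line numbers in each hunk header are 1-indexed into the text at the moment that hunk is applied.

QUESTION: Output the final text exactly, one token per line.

Answer: zlsl
snpo
idm
jqvd
jgc
rnngb
gyfg
xsrkc
lddfv
mzpr
eseyk
vgy

Derivation:
Hunk 1: at line 4 remove [mxx,nsc,jkjdp] add [gyfg] -> 11 lines: zlsl auyz jqvd jgc rnngb gyfg ycf zou iyel eseyk vgy
Hunk 2: at line 6 remove [zou] add [lddfv] -> 11 lines: zlsl auyz jqvd jgc rnngb gyfg ycf lddfv iyel eseyk vgy
Hunk 3: at line 1 remove [auyz] add [snpo,idm] -> 12 lines: zlsl snpo idm jqvd jgc rnngb gyfg ycf lddfv iyel eseyk vgy
Hunk 4: at line 7 remove [ycf] add [xsrkc] -> 12 lines: zlsl snpo idm jqvd jgc rnngb gyfg xsrkc lddfv iyel eseyk vgy
Hunk 5: at line 9 remove [iyel] add [mzpr] -> 12 lines: zlsl snpo idm jqvd jgc rnngb gyfg xsrkc lddfv mzpr eseyk vgy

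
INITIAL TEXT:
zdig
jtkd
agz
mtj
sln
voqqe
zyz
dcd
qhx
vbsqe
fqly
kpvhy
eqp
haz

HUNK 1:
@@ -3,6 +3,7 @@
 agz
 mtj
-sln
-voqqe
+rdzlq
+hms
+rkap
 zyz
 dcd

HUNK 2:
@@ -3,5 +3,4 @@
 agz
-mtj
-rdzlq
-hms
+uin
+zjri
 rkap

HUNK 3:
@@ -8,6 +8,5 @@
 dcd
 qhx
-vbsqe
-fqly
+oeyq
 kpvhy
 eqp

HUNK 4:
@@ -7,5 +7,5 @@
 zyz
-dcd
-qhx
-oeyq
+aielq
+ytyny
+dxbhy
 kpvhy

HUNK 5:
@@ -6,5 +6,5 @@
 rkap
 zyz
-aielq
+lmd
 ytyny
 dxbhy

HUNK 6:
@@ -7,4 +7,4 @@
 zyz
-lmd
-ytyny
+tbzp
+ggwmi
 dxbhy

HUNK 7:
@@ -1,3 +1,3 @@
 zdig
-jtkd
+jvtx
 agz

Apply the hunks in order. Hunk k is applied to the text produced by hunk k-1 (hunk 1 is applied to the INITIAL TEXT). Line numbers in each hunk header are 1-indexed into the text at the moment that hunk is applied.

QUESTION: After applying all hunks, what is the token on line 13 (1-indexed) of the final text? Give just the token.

Answer: haz

Derivation:
Hunk 1: at line 3 remove [sln,voqqe] add [rdzlq,hms,rkap] -> 15 lines: zdig jtkd agz mtj rdzlq hms rkap zyz dcd qhx vbsqe fqly kpvhy eqp haz
Hunk 2: at line 3 remove [mtj,rdzlq,hms] add [uin,zjri] -> 14 lines: zdig jtkd agz uin zjri rkap zyz dcd qhx vbsqe fqly kpvhy eqp haz
Hunk 3: at line 8 remove [vbsqe,fqly] add [oeyq] -> 13 lines: zdig jtkd agz uin zjri rkap zyz dcd qhx oeyq kpvhy eqp haz
Hunk 4: at line 7 remove [dcd,qhx,oeyq] add [aielq,ytyny,dxbhy] -> 13 lines: zdig jtkd agz uin zjri rkap zyz aielq ytyny dxbhy kpvhy eqp haz
Hunk 5: at line 6 remove [aielq] add [lmd] -> 13 lines: zdig jtkd agz uin zjri rkap zyz lmd ytyny dxbhy kpvhy eqp haz
Hunk 6: at line 7 remove [lmd,ytyny] add [tbzp,ggwmi] -> 13 lines: zdig jtkd agz uin zjri rkap zyz tbzp ggwmi dxbhy kpvhy eqp haz
Hunk 7: at line 1 remove [jtkd] add [jvtx] -> 13 lines: zdig jvtx agz uin zjri rkap zyz tbzp ggwmi dxbhy kpvhy eqp haz
Final line 13: haz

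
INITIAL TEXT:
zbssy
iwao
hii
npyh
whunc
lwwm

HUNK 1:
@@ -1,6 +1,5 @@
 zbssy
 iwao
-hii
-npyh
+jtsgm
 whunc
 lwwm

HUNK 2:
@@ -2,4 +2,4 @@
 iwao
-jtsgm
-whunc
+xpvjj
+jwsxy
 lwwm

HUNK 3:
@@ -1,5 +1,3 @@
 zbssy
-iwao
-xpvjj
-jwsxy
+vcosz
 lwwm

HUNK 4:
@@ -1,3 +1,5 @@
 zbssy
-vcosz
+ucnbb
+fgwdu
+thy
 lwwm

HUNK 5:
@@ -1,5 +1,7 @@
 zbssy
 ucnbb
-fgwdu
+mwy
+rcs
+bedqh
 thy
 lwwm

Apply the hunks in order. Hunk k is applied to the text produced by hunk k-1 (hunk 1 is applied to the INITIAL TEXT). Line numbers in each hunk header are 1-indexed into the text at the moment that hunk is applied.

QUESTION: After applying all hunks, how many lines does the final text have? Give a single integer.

Hunk 1: at line 1 remove [hii,npyh] add [jtsgm] -> 5 lines: zbssy iwao jtsgm whunc lwwm
Hunk 2: at line 2 remove [jtsgm,whunc] add [xpvjj,jwsxy] -> 5 lines: zbssy iwao xpvjj jwsxy lwwm
Hunk 3: at line 1 remove [iwao,xpvjj,jwsxy] add [vcosz] -> 3 lines: zbssy vcosz lwwm
Hunk 4: at line 1 remove [vcosz] add [ucnbb,fgwdu,thy] -> 5 lines: zbssy ucnbb fgwdu thy lwwm
Hunk 5: at line 1 remove [fgwdu] add [mwy,rcs,bedqh] -> 7 lines: zbssy ucnbb mwy rcs bedqh thy lwwm
Final line count: 7

Answer: 7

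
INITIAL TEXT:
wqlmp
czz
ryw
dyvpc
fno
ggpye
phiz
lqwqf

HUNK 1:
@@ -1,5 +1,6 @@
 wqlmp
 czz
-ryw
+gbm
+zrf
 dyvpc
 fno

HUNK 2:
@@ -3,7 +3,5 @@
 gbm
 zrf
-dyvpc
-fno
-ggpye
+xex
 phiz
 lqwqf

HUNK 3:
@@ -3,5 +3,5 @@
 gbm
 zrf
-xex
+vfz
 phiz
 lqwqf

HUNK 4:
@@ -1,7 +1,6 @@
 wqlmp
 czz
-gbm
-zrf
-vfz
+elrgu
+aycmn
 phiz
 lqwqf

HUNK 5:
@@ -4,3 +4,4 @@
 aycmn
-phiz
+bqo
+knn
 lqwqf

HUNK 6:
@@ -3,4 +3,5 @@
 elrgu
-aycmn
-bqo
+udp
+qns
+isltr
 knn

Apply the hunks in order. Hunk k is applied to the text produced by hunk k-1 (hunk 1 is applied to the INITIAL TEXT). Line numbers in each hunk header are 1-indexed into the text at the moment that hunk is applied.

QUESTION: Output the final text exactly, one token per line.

Answer: wqlmp
czz
elrgu
udp
qns
isltr
knn
lqwqf

Derivation:
Hunk 1: at line 1 remove [ryw] add [gbm,zrf] -> 9 lines: wqlmp czz gbm zrf dyvpc fno ggpye phiz lqwqf
Hunk 2: at line 3 remove [dyvpc,fno,ggpye] add [xex] -> 7 lines: wqlmp czz gbm zrf xex phiz lqwqf
Hunk 3: at line 3 remove [xex] add [vfz] -> 7 lines: wqlmp czz gbm zrf vfz phiz lqwqf
Hunk 4: at line 1 remove [gbm,zrf,vfz] add [elrgu,aycmn] -> 6 lines: wqlmp czz elrgu aycmn phiz lqwqf
Hunk 5: at line 4 remove [phiz] add [bqo,knn] -> 7 lines: wqlmp czz elrgu aycmn bqo knn lqwqf
Hunk 6: at line 3 remove [aycmn,bqo] add [udp,qns,isltr] -> 8 lines: wqlmp czz elrgu udp qns isltr knn lqwqf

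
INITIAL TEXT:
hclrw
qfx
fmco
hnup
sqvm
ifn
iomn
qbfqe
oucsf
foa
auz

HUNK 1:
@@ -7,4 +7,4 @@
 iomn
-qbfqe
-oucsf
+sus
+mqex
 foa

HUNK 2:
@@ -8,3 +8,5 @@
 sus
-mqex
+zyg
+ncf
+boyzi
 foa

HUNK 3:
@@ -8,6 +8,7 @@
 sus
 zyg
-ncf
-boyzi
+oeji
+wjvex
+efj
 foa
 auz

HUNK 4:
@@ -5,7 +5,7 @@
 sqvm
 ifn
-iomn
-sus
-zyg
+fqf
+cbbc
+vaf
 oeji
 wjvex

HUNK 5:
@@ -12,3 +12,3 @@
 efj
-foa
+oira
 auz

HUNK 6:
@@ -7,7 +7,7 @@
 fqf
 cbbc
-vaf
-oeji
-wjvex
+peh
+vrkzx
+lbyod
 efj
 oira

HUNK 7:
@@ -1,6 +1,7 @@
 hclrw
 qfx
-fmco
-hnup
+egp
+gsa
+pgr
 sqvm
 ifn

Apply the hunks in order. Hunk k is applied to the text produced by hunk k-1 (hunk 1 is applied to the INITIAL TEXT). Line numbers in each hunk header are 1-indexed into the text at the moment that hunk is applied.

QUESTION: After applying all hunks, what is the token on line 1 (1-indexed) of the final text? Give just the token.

Answer: hclrw

Derivation:
Hunk 1: at line 7 remove [qbfqe,oucsf] add [sus,mqex] -> 11 lines: hclrw qfx fmco hnup sqvm ifn iomn sus mqex foa auz
Hunk 2: at line 8 remove [mqex] add [zyg,ncf,boyzi] -> 13 lines: hclrw qfx fmco hnup sqvm ifn iomn sus zyg ncf boyzi foa auz
Hunk 3: at line 8 remove [ncf,boyzi] add [oeji,wjvex,efj] -> 14 lines: hclrw qfx fmco hnup sqvm ifn iomn sus zyg oeji wjvex efj foa auz
Hunk 4: at line 5 remove [iomn,sus,zyg] add [fqf,cbbc,vaf] -> 14 lines: hclrw qfx fmco hnup sqvm ifn fqf cbbc vaf oeji wjvex efj foa auz
Hunk 5: at line 12 remove [foa] add [oira] -> 14 lines: hclrw qfx fmco hnup sqvm ifn fqf cbbc vaf oeji wjvex efj oira auz
Hunk 6: at line 7 remove [vaf,oeji,wjvex] add [peh,vrkzx,lbyod] -> 14 lines: hclrw qfx fmco hnup sqvm ifn fqf cbbc peh vrkzx lbyod efj oira auz
Hunk 7: at line 1 remove [fmco,hnup] add [egp,gsa,pgr] -> 15 lines: hclrw qfx egp gsa pgr sqvm ifn fqf cbbc peh vrkzx lbyod efj oira auz
Final line 1: hclrw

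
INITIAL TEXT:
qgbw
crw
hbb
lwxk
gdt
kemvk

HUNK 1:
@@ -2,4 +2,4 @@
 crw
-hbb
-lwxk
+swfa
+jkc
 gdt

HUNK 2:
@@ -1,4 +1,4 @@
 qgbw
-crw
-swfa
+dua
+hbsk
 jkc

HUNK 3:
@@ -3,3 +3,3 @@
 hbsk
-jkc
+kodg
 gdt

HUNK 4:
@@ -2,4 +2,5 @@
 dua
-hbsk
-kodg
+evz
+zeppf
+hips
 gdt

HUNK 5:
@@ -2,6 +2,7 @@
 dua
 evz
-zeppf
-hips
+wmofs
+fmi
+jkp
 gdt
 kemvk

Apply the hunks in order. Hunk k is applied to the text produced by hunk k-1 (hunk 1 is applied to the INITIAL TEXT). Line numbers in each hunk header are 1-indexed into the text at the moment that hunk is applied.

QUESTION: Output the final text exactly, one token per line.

Hunk 1: at line 2 remove [hbb,lwxk] add [swfa,jkc] -> 6 lines: qgbw crw swfa jkc gdt kemvk
Hunk 2: at line 1 remove [crw,swfa] add [dua,hbsk] -> 6 lines: qgbw dua hbsk jkc gdt kemvk
Hunk 3: at line 3 remove [jkc] add [kodg] -> 6 lines: qgbw dua hbsk kodg gdt kemvk
Hunk 4: at line 2 remove [hbsk,kodg] add [evz,zeppf,hips] -> 7 lines: qgbw dua evz zeppf hips gdt kemvk
Hunk 5: at line 2 remove [zeppf,hips] add [wmofs,fmi,jkp] -> 8 lines: qgbw dua evz wmofs fmi jkp gdt kemvk

Answer: qgbw
dua
evz
wmofs
fmi
jkp
gdt
kemvk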